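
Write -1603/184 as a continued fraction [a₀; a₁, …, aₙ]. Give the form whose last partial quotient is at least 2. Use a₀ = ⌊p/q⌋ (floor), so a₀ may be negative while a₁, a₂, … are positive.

[-9; 3, 2, 8, 3]

-1603 = -9*184 + 53
184 = 3*53 + 25
53 = 2*25 + 3
25 = 8*3 + 1
3 = 3*1 + 0  (stop)
So -1603/184 = [-9; 3, 2, 8, 3].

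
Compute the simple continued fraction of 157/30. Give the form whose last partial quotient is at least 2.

[5; 4, 3, 2]

157 = 5*30 + 7
30 = 4*7 + 2
7 = 3*2 + 1
2 = 2*1 + 0  (stop)
So 157/30 = [5; 4, 3, 2].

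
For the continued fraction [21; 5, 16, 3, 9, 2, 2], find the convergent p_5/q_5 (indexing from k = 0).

103317/4874

Using pₖ = aₖpₖ₋₁ + pₖ₋₂, qₖ = aₖqₖ₋₁ + qₖ₋₂ (with p₋₁=1, p₋₂=0, q₋₁=0, q₋₂=1):
  k=0: a=21, p=21, q=1
  k=1: a=5, p=106, q=5
  k=2: a=16, p=1717, q=81
  k=3: a=3, p=5257, q=248
  k=4: a=9, p=49030, q=2313
  k=5: a=2, p=103317, q=4874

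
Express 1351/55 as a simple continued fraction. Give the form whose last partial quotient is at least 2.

[24; 1, 1, 3, 2, 3]

1351 = 24·55 + 31
55 = 1·31 + 24
31 = 1·24 + 7
24 = 3·7 + 3
7 = 2·3 + 1
3 = 3·1 + 0  (stop)
So 1351/55 = [24; 1, 1, 3, 2, 3].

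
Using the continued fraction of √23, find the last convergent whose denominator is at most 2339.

10124/2111

√23 = [4; 1, 3, 1, 8, …] (period length 4).
Convergents:
  p_0/q_0 = 4/1
  p_1/q_1 = 5/1
  p_2/q_2 = 19/4
  p_3/q_3 = 24/5
  p_4/q_4 = 211/44
  p_5/q_5 = 235/49
  p_6/q_6 = 916/191
  p_7/q_7 = 1151/240
  p_8/q_8 = 10124/2111
  p_9/q_9 = 11275/2351
q_8 = 2111 ≤ 2339 < 2351 = q_9, so the answer is 10124/2111.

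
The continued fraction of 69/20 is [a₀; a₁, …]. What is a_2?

69 = 3·20 + 9   →  a_0 = 3
20 = 2·9 + 2   →  a_1 = 2
9 = 4·2 + 1   →  a_2 = 4

4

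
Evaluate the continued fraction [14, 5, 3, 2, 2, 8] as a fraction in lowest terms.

10741/757

Fold from the inside: start with 8/1.
  2 + 1/8 = 17/8
  2 + 8/17 = 42/17
  3 + 17/42 = 143/42
  5 + 42/143 = 757/143
  14 + 143/757 = 10741/757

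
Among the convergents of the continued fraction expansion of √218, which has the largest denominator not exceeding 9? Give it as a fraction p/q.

√218 = [14; 1, 3, 3, 1, 28, …] (period length 5).
Convergents:
  p_0/q_0 = 14/1
  p_1/q_1 = 15/1
  p_2/q_2 = 59/4
  p_3/q_3 = 192/13
q_2 = 4 ≤ 9 < 13 = q_3, so the answer is 59/4.

59/4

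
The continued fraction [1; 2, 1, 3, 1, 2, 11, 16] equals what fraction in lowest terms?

Using pₖ = aₖpₖ₋₁ + pₖ₋₂ and qₖ = aₖqₖ₋₁ + qₖ₋₂:
  k=0: a=1, p=1, q=1
  k=1: a=2, p=3, q=2
  k=2: a=1, p=4, q=3
  k=3: a=3, p=15, q=11
  k=4: a=1, p=19, q=14
  k=5: a=2, p=53, q=39
  k=6: a=11, p=602, q=443
  k=7: a=16, p=9685, q=7127

9685/7127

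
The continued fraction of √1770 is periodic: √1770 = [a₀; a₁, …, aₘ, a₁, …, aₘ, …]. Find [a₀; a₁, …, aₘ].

[42; 14, 84]

a₀ = ⌊√1770⌋ = 42.
With m₀=0, d₀=1 and mₖ₊₁ = dₖaₖ − mₖ, dₖ₊₁ = (n − mₖ₊₁²)/dₖ, aₖ₊₁ = ⌊(a₀+mₖ₊₁)/dₖ₊₁⌋:
  k=1: m=42, d=6, a=14
  k=2: m=42, d=1, a=84
d=1 and a=2a₀=84 at k=2, so the next step gives (m, d) = (42, 6) again — its k=1 value — and the period has length 2.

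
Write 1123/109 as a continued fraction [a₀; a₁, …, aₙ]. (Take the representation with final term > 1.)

[10; 3, 3, 3, 3]

1123 = 10×109 + 33
109 = 3×33 + 10
33 = 3×10 + 3
10 = 3×3 + 1
3 = 3×1 + 0  (stop)
So 1123/109 = [10; 3, 3, 3, 3].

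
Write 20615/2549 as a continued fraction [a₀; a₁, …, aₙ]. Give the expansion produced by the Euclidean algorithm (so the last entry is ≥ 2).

[8; 11, 2, 3, 10, 3]

20615 = 8×2549 + 223
2549 = 11×223 + 96
223 = 2×96 + 31
96 = 3×31 + 3
31 = 10×3 + 1
3 = 3×1 + 0  (stop)
So 20615/2549 = [8; 11, 2, 3, 10, 3].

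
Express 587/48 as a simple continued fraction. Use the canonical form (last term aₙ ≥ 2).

[12; 4, 2, 1, 3]

587 = 12×48 + 11
48 = 4×11 + 4
11 = 2×4 + 3
4 = 1×3 + 1
3 = 3×1 + 0  (stop)
So 587/48 = [12; 4, 2, 1, 3].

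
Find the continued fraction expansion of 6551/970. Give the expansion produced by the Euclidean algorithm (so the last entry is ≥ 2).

6551 = 6×970 + 731
970 = 1×731 + 239
731 = 3×239 + 14
239 = 17×14 + 1
14 = 14×1 + 0  (stop)
So 6551/970 = [6; 1, 3, 17, 14].

[6; 1, 3, 17, 14]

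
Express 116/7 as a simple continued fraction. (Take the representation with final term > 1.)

116 = 16*7 + 4
7 = 1*4 + 3
4 = 1*3 + 1
3 = 3*1 + 0  (stop)
So 116/7 = [16; 1, 1, 3].

[16; 1, 1, 3]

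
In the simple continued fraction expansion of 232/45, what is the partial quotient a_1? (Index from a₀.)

232 = 5·45 + 7   →  a_0 = 5
45 = 6·7 + 3   →  a_1 = 6

6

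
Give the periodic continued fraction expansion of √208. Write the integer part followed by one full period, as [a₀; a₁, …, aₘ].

a₀ = ⌊√208⌋ = 14.
With m₀=0, d₀=1 and mₖ₊₁ = dₖaₖ − mₖ, dₖ₊₁ = (n − mₖ₊₁²)/dₖ, aₖ₊₁ = ⌊(a₀+mₖ₊₁)/dₖ₊₁⌋:
  k=1: m=14, d=12, a=2
  k=2: m=10, d=9, a=2
  k=3: m=8, d=16, a=1
  k=4: m=8, d=9, a=2
  k=5: m=10, d=12, a=2
  k=6: m=14, d=1, a=28
d=1 and a=2a₀=28 at k=6, so the next step gives (m, d) = (14, 12) again — its k=1 value — and the period has length 6.

[14; 2, 2, 1, 2, 2, 28]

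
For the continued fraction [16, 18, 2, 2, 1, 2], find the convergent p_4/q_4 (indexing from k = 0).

Using pₖ = aₖpₖ₋₁ + pₖ₋₂, qₖ = aₖqₖ₋₁ + qₖ₋₂ (with p₋₁=1, p₋₂=0, q₋₁=0, q₋₂=1):
  k=0: a=16, p=16, q=1
  k=1: a=18, p=289, q=18
  k=2: a=2, p=594, q=37
  k=3: a=2, p=1477, q=92
  k=4: a=1, p=2071, q=129

2071/129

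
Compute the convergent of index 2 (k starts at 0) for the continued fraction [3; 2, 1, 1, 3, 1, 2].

10/3

Using pₖ = aₖpₖ₋₁ + pₖ₋₂, qₖ = aₖqₖ₋₁ + qₖ₋₂ (with p₋₁=1, p₋₂=0, q₋₁=0, q₋₂=1):
  k=0: a=3, p=3, q=1
  k=1: a=2, p=7, q=2
  k=2: a=1, p=10, q=3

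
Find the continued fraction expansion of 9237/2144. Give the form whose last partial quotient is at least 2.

9237 = 4*2144 + 661
2144 = 3*661 + 161
661 = 4*161 + 17
161 = 9*17 + 8
17 = 2*8 + 1
8 = 8*1 + 0  (stop)
So 9237/2144 = [4; 3, 4, 9, 2, 8].

[4; 3, 4, 9, 2, 8]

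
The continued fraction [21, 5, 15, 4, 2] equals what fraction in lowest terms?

Fold from the inside: start with 2/1.
  4 + 1/2 = 9/2
  15 + 2/9 = 137/9
  5 + 9/137 = 694/137
  21 + 137/694 = 14711/694

14711/694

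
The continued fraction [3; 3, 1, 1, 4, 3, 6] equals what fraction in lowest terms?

2133/650

Using pₖ = aₖpₖ₋₁ + pₖ₋₂ and qₖ = aₖqₖ₋₁ + qₖ₋₂:
  k=0: a=3, p=3, q=1
  k=1: a=3, p=10, q=3
  k=2: a=1, p=13, q=4
  k=3: a=1, p=23, q=7
  k=4: a=4, p=105, q=32
  k=5: a=3, p=338, q=103
  k=6: a=6, p=2133, q=650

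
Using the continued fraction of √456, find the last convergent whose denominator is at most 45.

363/17

√456 = [21; 2, 1, 4, 1, 2, 42, …] (period length 6).
Convergents:
  p_0/q_0 = 21/1
  p_1/q_1 = 43/2
  p_2/q_2 = 64/3
  p_3/q_3 = 299/14
  p_4/q_4 = 363/17
  p_5/q_5 = 1025/48
q_4 = 17 ≤ 45 < 48 = q_5, so the answer is 363/17.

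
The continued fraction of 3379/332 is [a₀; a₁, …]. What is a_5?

2

3379 = 10·332 + 59   →  a_0 = 10
332 = 5·59 + 37   →  a_1 = 5
59 = 1·37 + 22   →  a_2 = 1
37 = 1·22 + 15   →  a_3 = 1
22 = 1·15 + 7   →  a_4 = 1
15 = 2·7 + 1   →  a_5 = 2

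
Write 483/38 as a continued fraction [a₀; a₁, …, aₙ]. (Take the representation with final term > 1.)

483 = 12·38 + 27
38 = 1·27 + 11
27 = 2·11 + 5
11 = 2·5 + 1
5 = 5·1 + 0  (stop)
So 483/38 = [12; 1, 2, 2, 5].

[12; 1, 2, 2, 5]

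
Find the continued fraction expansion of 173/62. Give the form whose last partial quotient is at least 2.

[2; 1, 3, 1, 3, 3]

173 = 2×62 + 49
62 = 1×49 + 13
49 = 3×13 + 10
13 = 1×10 + 3
10 = 3×3 + 1
3 = 3×1 + 0  (stop)
So 173/62 = [2; 1, 3, 1, 3, 3].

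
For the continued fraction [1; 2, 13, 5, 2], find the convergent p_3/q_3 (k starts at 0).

Using pₖ = aₖpₖ₋₁ + pₖ₋₂, qₖ = aₖqₖ₋₁ + qₖ₋₂ (with p₋₁=1, p₋₂=0, q₋₁=0, q₋₂=1):
  k=0: a=1, p=1, q=1
  k=1: a=2, p=3, q=2
  k=2: a=13, p=40, q=27
  k=3: a=5, p=203, q=137

203/137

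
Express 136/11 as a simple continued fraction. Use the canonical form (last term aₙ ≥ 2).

[12; 2, 1, 3]

136 = 12×11 + 4
11 = 2×4 + 3
4 = 1×3 + 1
3 = 3×1 + 0  (stop)
So 136/11 = [12; 2, 1, 3].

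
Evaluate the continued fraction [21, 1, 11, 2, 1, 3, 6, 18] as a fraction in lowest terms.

339527/15490

Fold from the inside: start with 18/1.
  6 + 1/18 = 109/18
  3 + 18/109 = 345/109
  1 + 109/345 = 454/345
  2 + 345/454 = 1253/454
  11 + 454/1253 = 14237/1253
  1 + 1253/14237 = 15490/14237
  21 + 14237/15490 = 339527/15490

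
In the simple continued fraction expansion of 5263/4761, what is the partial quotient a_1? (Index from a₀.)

9

5263 = 1·4761 + 502   →  a_0 = 1
4761 = 9·502 + 243   →  a_1 = 9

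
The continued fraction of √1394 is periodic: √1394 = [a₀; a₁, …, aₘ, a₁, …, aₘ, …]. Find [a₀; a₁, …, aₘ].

a₀ = ⌊√1394⌋ = 37.
With m₀=0, d₀=1 and mₖ₊₁ = dₖaₖ − mₖ, dₖ₊₁ = (n − mₖ₊₁²)/dₖ, aₖ₊₁ = ⌊(a₀+mₖ₊₁)/dₖ₊₁⌋:
  k=1: m=37, d=25, a=2
  k=2: m=13, d=49, a=1
  k=3: m=36, d=2, a=36
  k=4: m=36, d=49, a=1
  k=5: m=13, d=25, a=2
  k=6: m=37, d=1, a=74
d=1 and a=2a₀=74 at k=6, so the next step gives (m, d) = (37, 25) again — its k=1 value — and the period has length 6.

[37; 2, 1, 36, 1, 2, 74]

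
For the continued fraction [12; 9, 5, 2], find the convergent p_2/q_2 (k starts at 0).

Using pₖ = aₖpₖ₋₁ + pₖ₋₂, qₖ = aₖqₖ₋₁ + qₖ₋₂ (with p₋₁=1, p₋₂=0, q₋₁=0, q₋₂=1):
  k=0: a=12, p=12, q=1
  k=1: a=9, p=109, q=9
  k=2: a=5, p=557, q=46

557/46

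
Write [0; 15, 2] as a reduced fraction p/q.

Fold from the inside: start with 2/1.
  15 + 1/2 = 31/2
  0 + 2/31 = 2/31

2/31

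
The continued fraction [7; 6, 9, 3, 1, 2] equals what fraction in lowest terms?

Using pₖ = aₖpₖ₋₁ + pₖ₋₂ and qₖ = aₖqₖ₋₁ + qₖ₋₂:
  k=0: a=7, p=7, q=1
  k=1: a=6, p=43, q=6
  k=2: a=9, p=394, q=55
  k=3: a=3, p=1225, q=171
  k=4: a=1, p=1619, q=226
  k=5: a=2, p=4463, q=623

4463/623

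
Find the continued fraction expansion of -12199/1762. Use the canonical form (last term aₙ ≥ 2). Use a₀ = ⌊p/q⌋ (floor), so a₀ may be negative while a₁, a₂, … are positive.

[-7; 13, 19, 3, 2]

-12199 = -7*1762 + 135
1762 = 13*135 + 7
135 = 19*7 + 2
7 = 3*2 + 1
2 = 2*1 + 0  (stop)
So -12199/1762 = [-7; 13, 19, 3, 2].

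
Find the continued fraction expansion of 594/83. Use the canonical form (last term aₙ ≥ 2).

594 = 7·83 + 13
83 = 6·13 + 5
13 = 2·5 + 3
5 = 1·3 + 2
3 = 1·2 + 1
2 = 2·1 + 0  (stop)
So 594/83 = [7; 6, 2, 1, 1, 2].

[7; 6, 2, 1, 1, 2]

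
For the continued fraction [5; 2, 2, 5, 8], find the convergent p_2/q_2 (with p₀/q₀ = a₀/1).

27/5

Using pₖ = aₖpₖ₋₁ + pₖ₋₂, qₖ = aₖqₖ₋₁ + qₖ₋₂ (with p₋₁=1, p₋₂=0, q₋₁=0, q₋₂=1):
  k=0: a=5, p=5, q=1
  k=1: a=2, p=11, q=2
  k=2: a=2, p=27, q=5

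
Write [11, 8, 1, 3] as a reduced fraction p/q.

Using pₖ = aₖpₖ₋₁ + pₖ₋₂ and qₖ = aₖqₖ₋₁ + qₖ₋₂:
  k=0: a=11, p=11, q=1
  k=1: a=8, p=89, q=8
  k=2: a=1, p=100, q=9
  k=3: a=3, p=389, q=35

389/35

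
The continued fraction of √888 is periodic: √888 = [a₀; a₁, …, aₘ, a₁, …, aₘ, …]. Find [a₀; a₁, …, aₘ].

[29; 1, 3, 1, 58]

a₀ = ⌊√888⌋ = 29.
With m₀=0, d₀=1 and mₖ₊₁ = dₖaₖ − mₖ, dₖ₊₁ = (n − mₖ₊₁²)/dₖ, aₖ₊₁ = ⌊(a₀+mₖ₊₁)/dₖ₊₁⌋:
  k=1: m=29, d=47, a=1
  k=2: m=18, d=12, a=3
  k=3: m=18, d=47, a=1
  k=4: m=29, d=1, a=58
d=1 and a=2a₀=58 at k=4, so the next step gives (m, d) = (29, 47) again — its k=1 value — and the period has length 4.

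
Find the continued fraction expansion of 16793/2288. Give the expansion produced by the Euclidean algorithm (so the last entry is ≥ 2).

[7; 2, 1, 17, 14, 3]

16793 = 7*2288 + 777
2288 = 2*777 + 734
777 = 1*734 + 43
734 = 17*43 + 3
43 = 14*3 + 1
3 = 3*1 + 0  (stop)
So 16793/2288 = [7; 2, 1, 17, 14, 3].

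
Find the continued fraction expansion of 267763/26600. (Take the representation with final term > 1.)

[10; 15, 11, 2, 1, 2, 19]

267763 = 10×26600 + 1763
26600 = 15×1763 + 155
1763 = 11×155 + 58
155 = 2×58 + 39
58 = 1×39 + 19
39 = 2×19 + 1
19 = 19×1 + 0  (stop)
So 267763/26600 = [10; 15, 11, 2, 1, 2, 19].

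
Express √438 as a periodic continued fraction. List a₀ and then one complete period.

[20; 1, 12, 1, 40]

a₀ = ⌊√438⌋ = 20.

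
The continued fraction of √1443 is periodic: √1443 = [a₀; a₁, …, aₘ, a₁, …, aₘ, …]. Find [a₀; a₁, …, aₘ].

[37; 1, 74]

a₀ = ⌊√1443⌋ = 37.
With m₀=0, d₀=1 and mₖ₊₁ = dₖaₖ − mₖ, dₖ₊₁ = (n − mₖ₊₁²)/dₖ, aₖ₊₁ = ⌊(a₀+mₖ₊₁)/dₖ₊₁⌋:
  k=1: m=37, d=74, a=1
  k=2: m=37, d=1, a=74
d=1 and a=2a₀=74 at k=2, so the next step gives (m, d) = (37, 74) again — its k=1 value — and the period has length 2.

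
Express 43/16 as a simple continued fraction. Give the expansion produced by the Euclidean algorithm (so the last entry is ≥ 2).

43 = 2×16 + 11
16 = 1×11 + 5
11 = 2×5 + 1
5 = 5×1 + 0  (stop)
So 43/16 = [2; 1, 2, 5].

[2; 1, 2, 5]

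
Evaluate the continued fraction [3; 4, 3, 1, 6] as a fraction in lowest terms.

Using pₖ = aₖpₖ₋₁ + pₖ₋₂ and qₖ = aₖqₖ₋₁ + qₖ₋₂:
  k=0: a=3, p=3, q=1
  k=1: a=4, p=13, q=4
  k=2: a=3, p=42, q=13
  k=3: a=1, p=55, q=17
  k=4: a=6, p=372, q=115

372/115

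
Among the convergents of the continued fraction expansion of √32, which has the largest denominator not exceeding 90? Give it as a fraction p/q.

379/67

√32 = [5; 1, 1, 1, 10, …] (period length 4).
Convergents:
  p_0/q_0 = 5/1
  p_1/q_1 = 6/1
  p_2/q_2 = 11/2
  p_3/q_3 = 17/3
  p_4/q_4 = 181/32
  p_5/q_5 = 198/35
  p_6/q_6 = 379/67
  p_7/q_7 = 577/102
q_6 = 67 ≤ 90 < 102 = q_7, so the answer is 379/67.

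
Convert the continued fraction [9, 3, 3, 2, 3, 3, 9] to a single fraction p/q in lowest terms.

Fold from the inside: start with 9/1.
  3 + 1/9 = 28/9
  3 + 9/28 = 93/28
  2 + 28/93 = 214/93
  3 + 93/214 = 735/214
  3 + 214/735 = 2419/735
  9 + 735/2419 = 22506/2419

22506/2419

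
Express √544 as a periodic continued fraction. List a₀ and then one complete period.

a₀ = ⌊√544⌋ = 23.
With m₀=0, d₀=1 and mₖ₊₁ = dₖaₖ − mₖ, dₖ₊₁ = (n − mₖ₊₁²)/dₖ, aₖ₊₁ = ⌊(a₀+mₖ₊₁)/dₖ₊₁⌋:
  k=1: m=23, d=15, a=3
  k=2: m=22, d=4, a=11
  k=3: m=22, d=15, a=3
  k=4: m=23, d=1, a=46
d=1 and a=2a₀=46 at k=4, so the next step gives (m, d) = (23, 15) again — its k=1 value — and the period has length 4.

[23; 3, 11, 3, 46]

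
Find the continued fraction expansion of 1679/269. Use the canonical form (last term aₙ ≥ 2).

[6; 4, 7, 4, 2]

1679 = 6*269 + 65
269 = 4*65 + 9
65 = 7*9 + 2
9 = 4*2 + 1
2 = 2*1 + 0  (stop)
So 1679/269 = [6; 4, 7, 4, 2].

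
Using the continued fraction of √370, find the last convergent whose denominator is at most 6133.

√370 = [19; 4, 4, 38, …] (period length 3).
Convergents:
  p_0/q_0 = 19/1
  p_1/q_1 = 77/4
  p_2/q_2 = 327/17
  p_3/q_3 = 12503/650
  p_4/q_4 = 50339/2617
  p_5/q_5 = 213859/11118
q_4 = 2617 ≤ 6133 < 11118 = q_5, so the answer is 50339/2617.

50339/2617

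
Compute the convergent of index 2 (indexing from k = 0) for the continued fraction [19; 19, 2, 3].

743/39

Using pₖ = aₖpₖ₋₁ + pₖ₋₂, qₖ = aₖqₖ₋₁ + qₖ₋₂ (with p₋₁=1, p₋₂=0, q₋₁=0, q₋₂=1):
  k=0: a=19, p=19, q=1
  k=1: a=19, p=362, q=19
  k=2: a=2, p=743, q=39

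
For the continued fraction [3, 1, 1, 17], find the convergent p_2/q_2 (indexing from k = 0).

7/2

Using pₖ = aₖpₖ₋₁ + pₖ₋₂, qₖ = aₖqₖ₋₁ + qₖ₋₂ (with p₋₁=1, p₋₂=0, q₋₁=0, q₋₂=1):
  k=0: a=3, p=3, q=1
  k=1: a=1, p=4, q=1
  k=2: a=1, p=7, q=2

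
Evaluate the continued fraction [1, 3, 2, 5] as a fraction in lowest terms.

49/38

Fold from the inside: start with 5/1.
  2 + 1/5 = 11/5
  3 + 5/11 = 38/11
  1 + 11/38 = 49/38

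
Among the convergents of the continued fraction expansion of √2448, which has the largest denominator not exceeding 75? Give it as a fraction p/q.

√2448 = [49; 2, 10, 2, 98, …] (period length 4).
Convergents:
  p_0/q_0 = 49/1
  p_1/q_1 = 99/2
  p_2/q_2 = 1039/21
  p_3/q_3 = 2177/44
  p_4/q_4 = 214385/4333
q_3 = 44 ≤ 75 < 4333 = q_4, so the answer is 2177/44.

2177/44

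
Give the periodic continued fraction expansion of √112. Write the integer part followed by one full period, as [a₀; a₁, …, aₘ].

a₀ = ⌊√112⌋ = 10.

[10; 1, 1, 2, 1, 1, 20]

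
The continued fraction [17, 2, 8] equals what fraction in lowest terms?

Using pₖ = aₖpₖ₋₁ + pₖ₋₂ and qₖ = aₖqₖ₋₁ + qₖ₋₂:
  k=0: a=17, p=17, q=1
  k=1: a=2, p=35, q=2
  k=2: a=8, p=297, q=17

297/17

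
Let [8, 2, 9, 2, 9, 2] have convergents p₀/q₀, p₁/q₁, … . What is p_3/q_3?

Using pₖ = aₖpₖ₋₁ + pₖ₋₂, qₖ = aₖqₖ₋₁ + qₖ₋₂ (with p₋₁=1, p₋₂=0, q₋₁=0, q₋₂=1):
  k=0: a=8, p=8, q=1
  k=1: a=2, p=17, q=2
  k=2: a=9, p=161, q=19
  k=3: a=2, p=339, q=40

339/40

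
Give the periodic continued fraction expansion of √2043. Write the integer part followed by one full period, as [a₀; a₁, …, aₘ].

[45; 5, 90]

a₀ = ⌊√2043⌋ = 45.
With m₀=0, d₀=1 and mₖ₊₁ = dₖaₖ − mₖ, dₖ₊₁ = (n − mₖ₊₁²)/dₖ, aₖ₊₁ = ⌊(a₀+mₖ₊₁)/dₖ₊₁⌋:
  k=1: m=45, d=18, a=5
  k=2: m=45, d=1, a=90
d=1 and a=2a₀=90 at k=2, so the next step gives (m, d) = (45, 18) again — its k=1 value — and the period has length 2.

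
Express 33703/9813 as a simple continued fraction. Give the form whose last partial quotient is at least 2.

[3; 2, 3, 3, 7, 19, 3]

33703 = 3*9813 + 4264
9813 = 2*4264 + 1285
4264 = 3*1285 + 409
1285 = 3*409 + 58
409 = 7*58 + 3
58 = 19*3 + 1
3 = 3*1 + 0  (stop)
So 33703/9813 = [3; 2, 3, 3, 7, 19, 3].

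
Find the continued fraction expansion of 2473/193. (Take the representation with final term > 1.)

[12; 1, 4, 2, 1, 3, 3]

2473 = 12×193 + 157
193 = 1×157 + 36
157 = 4×36 + 13
36 = 2×13 + 10
13 = 1×10 + 3
10 = 3×3 + 1
3 = 3×1 + 0  (stop)
So 2473/193 = [12; 1, 4, 2, 1, 3, 3].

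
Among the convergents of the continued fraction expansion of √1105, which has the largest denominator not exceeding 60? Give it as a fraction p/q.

√1105 = [33; 4, 7, 7, 4, 66, …] (period length 5).
Convergents:
  p_0/q_0 = 33/1
  p_1/q_1 = 133/4
  p_2/q_2 = 964/29
  p_3/q_3 = 6881/207
q_2 = 29 ≤ 60 < 207 = q_3, so the answer is 964/29.

964/29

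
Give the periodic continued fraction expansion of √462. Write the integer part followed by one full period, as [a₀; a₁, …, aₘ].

a₀ = ⌊√462⌋ = 21.
With m₀=0, d₀=1 and mₖ₊₁ = dₖaₖ − mₖ, dₖ₊₁ = (n − mₖ₊₁²)/dₖ, aₖ₊₁ = ⌊(a₀+mₖ₊₁)/dₖ₊₁⌋:
  k=1: m=21, d=21, a=2
  k=2: m=21, d=1, a=42
d=1 and a=2a₀=42 at k=2, so the next step gives (m, d) = (21, 21) again — its k=1 value — and the period has length 2.

[21; 2, 42]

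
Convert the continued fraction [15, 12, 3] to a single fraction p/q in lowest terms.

Fold from the inside: start with 3/1.
  12 + 1/3 = 37/3
  15 + 3/37 = 558/37

558/37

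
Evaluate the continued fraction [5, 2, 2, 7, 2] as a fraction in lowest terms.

Fold from the inside: start with 2/1.
  7 + 1/2 = 15/2
  2 + 2/15 = 32/15
  2 + 15/32 = 79/32
  5 + 32/79 = 427/79

427/79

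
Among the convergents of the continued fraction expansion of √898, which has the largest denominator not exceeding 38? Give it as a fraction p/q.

899/30

√898 = [29; 1, 28, 1, 58, …] (period length 4).
Convergents:
  p_0/q_0 = 29/1
  p_1/q_1 = 30/1
  p_2/q_2 = 869/29
  p_3/q_3 = 899/30
  p_4/q_4 = 53011/1769
q_3 = 30 ≤ 38 < 1769 = q_4, so the answer is 899/30.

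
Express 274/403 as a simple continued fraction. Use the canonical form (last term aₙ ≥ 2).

[0; 1, 2, 8, 16]

274 = 0×403 + 274
403 = 1×274 + 129
274 = 2×129 + 16
129 = 8×16 + 1
16 = 16×1 + 0  (stop)
So 274/403 = [0; 1, 2, 8, 16].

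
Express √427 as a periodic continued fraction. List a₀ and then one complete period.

[20; 1, 1, 1, 40]

a₀ = ⌊√427⌋ = 20.
With m₀=0, d₀=1 and mₖ₊₁ = dₖaₖ − mₖ, dₖ₊₁ = (n − mₖ₊₁²)/dₖ, aₖ₊₁ = ⌊(a₀+mₖ₊₁)/dₖ₊₁⌋:
  k=1: m=20, d=27, a=1
  k=2: m=7, d=14, a=1
  k=3: m=7, d=27, a=1
  k=4: m=20, d=1, a=40
d=1 and a=2a₀=40 at k=4, so the next step gives (m, d) = (20, 27) again — its k=1 value — and the period has length 4.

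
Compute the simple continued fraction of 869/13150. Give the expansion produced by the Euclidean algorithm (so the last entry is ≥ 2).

869 = 0·13150 + 869
13150 = 15·869 + 115
869 = 7·115 + 64
115 = 1·64 + 51
64 = 1·51 + 13
51 = 3·13 + 12
13 = 1·12 + 1
12 = 12·1 + 0  (stop)
So 869/13150 = [0; 15, 7, 1, 1, 3, 1, 12].

[0; 15, 7, 1, 1, 3, 1, 12]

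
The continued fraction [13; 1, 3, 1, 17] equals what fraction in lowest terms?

Using pₖ = aₖpₖ₋₁ + pₖ₋₂ and qₖ = aₖqₖ₋₁ + qₖ₋₂:
  k=0: a=13, p=13, q=1
  k=1: a=1, p=14, q=1
  k=2: a=3, p=55, q=4
  k=3: a=1, p=69, q=5
  k=4: a=17, p=1228, q=89

1228/89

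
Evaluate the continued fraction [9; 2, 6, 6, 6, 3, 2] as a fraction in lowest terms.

Fold from the inside: start with 2/1.
  3 + 1/2 = 7/2
  6 + 2/7 = 44/7
  6 + 7/44 = 271/44
  6 + 44/271 = 1670/271
  2 + 271/1670 = 3611/1670
  9 + 1670/3611 = 34169/3611

34169/3611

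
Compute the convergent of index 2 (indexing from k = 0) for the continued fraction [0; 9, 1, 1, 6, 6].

1/10

Using pₖ = aₖpₖ₋₁ + pₖ₋₂, qₖ = aₖqₖ₋₁ + qₖ₋₂ (with p₋₁=1, p₋₂=0, q₋₁=0, q₋₂=1):
  k=0: a=0, p=0, q=1
  k=1: a=9, p=1, q=9
  k=2: a=1, p=1, q=10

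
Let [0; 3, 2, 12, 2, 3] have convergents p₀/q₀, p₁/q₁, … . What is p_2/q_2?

2/7

Using pₖ = aₖpₖ₋₁ + pₖ₋₂, qₖ = aₖqₖ₋₁ + qₖ₋₂ (with p₋₁=1, p₋₂=0, q₋₁=0, q₋₂=1):
  k=0: a=0, p=0, q=1
  k=1: a=3, p=1, q=3
  k=2: a=2, p=2, q=7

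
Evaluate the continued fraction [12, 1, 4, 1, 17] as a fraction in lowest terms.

Fold from the inside: start with 17/1.
  1 + 1/17 = 18/17
  4 + 17/18 = 89/18
  1 + 18/89 = 107/89
  12 + 89/107 = 1373/107

1373/107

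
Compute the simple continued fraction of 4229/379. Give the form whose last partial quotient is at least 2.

4229 = 11·379 + 60
379 = 6·60 + 19
60 = 3·19 + 3
19 = 6·3 + 1
3 = 3·1 + 0  (stop)
So 4229/379 = [11; 6, 3, 6, 3].

[11; 6, 3, 6, 3]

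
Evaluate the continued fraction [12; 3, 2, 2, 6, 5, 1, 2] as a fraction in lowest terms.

23407/1904

Fold from the inside: start with 2/1.
  1 + 1/2 = 3/2
  5 + 2/3 = 17/3
  6 + 3/17 = 105/17
  2 + 17/105 = 227/105
  2 + 105/227 = 559/227
  3 + 227/559 = 1904/559
  12 + 559/1904 = 23407/1904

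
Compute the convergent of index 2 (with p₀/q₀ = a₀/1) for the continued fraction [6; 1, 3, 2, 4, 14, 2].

27/4

Using pₖ = aₖpₖ₋₁ + pₖ₋₂, qₖ = aₖqₖ₋₁ + qₖ₋₂ (with p₋₁=1, p₋₂=0, q₋₁=0, q₋₂=1):
  k=0: a=6, p=6, q=1
  k=1: a=1, p=7, q=1
  k=2: a=3, p=27, q=4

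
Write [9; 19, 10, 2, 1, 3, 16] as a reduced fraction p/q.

Fold from the inside: start with 16/1.
  3 + 1/16 = 49/16
  1 + 16/49 = 65/49
  2 + 49/65 = 179/65
  10 + 65/179 = 1855/179
  19 + 179/1855 = 35424/1855
  9 + 1855/35424 = 320671/35424

320671/35424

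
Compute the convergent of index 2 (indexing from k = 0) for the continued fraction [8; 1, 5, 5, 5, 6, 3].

Using pₖ = aₖpₖ₋₁ + pₖ₋₂, qₖ = aₖqₖ₋₁ + qₖ₋₂ (with p₋₁=1, p₋₂=0, q₋₁=0, q₋₂=1):
  k=0: a=8, p=8, q=1
  k=1: a=1, p=9, q=1
  k=2: a=5, p=53, q=6

53/6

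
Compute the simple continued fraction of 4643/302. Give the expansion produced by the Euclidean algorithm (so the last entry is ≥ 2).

[15; 2, 1, 2, 18, 2]

4643 = 15×302 + 113
302 = 2×113 + 76
113 = 1×76 + 37
76 = 2×37 + 2
37 = 18×2 + 1
2 = 2×1 + 0  (stop)
So 4643/302 = [15; 2, 1, 2, 18, 2].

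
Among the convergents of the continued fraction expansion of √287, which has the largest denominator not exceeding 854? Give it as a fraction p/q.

√287 = [16; 1, 15, 1, 32, …] (period length 4).
Convergents:
  p_0/q_0 = 16/1
  p_1/q_1 = 17/1
  p_2/q_2 = 271/16
  p_3/q_3 = 288/17
  p_4/q_4 = 9487/560
  p_5/q_5 = 9775/577
  p_6/q_6 = 156112/9215
q_5 = 577 ≤ 854 < 9215 = q_6, so the answer is 9775/577.

9775/577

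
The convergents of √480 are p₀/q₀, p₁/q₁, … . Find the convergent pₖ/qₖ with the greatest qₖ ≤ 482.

10341/472

√480 = [21; 1, 9, 1, 42, …] (period length 4).
Convergents:
  p_0/q_0 = 21/1
  p_1/q_1 = 22/1
  p_2/q_2 = 219/10
  p_3/q_3 = 241/11
  p_4/q_4 = 10341/472
  p_5/q_5 = 10582/483
q_4 = 472 ≤ 482 < 483 = q_5, so the answer is 10341/472.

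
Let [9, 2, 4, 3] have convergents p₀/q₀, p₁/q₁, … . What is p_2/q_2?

Using pₖ = aₖpₖ₋₁ + pₖ₋₂, qₖ = aₖqₖ₋₁ + qₖ₋₂ (with p₋₁=1, p₋₂=0, q₋₁=0, q₋₂=1):
  k=0: a=9, p=9, q=1
  k=1: a=2, p=19, q=2
  k=2: a=4, p=85, q=9

85/9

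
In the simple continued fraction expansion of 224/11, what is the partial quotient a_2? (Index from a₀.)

224 = 20·11 + 4   →  a_0 = 20
11 = 2·4 + 3   →  a_1 = 2
4 = 1·3 + 1   →  a_2 = 1

1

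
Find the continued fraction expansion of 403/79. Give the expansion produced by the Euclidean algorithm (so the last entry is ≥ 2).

[5; 9, 1, 7]

403 = 5*79 + 8
79 = 9*8 + 7
8 = 1*7 + 1
7 = 7*1 + 0  (stop)
So 403/79 = [5; 9, 1, 7].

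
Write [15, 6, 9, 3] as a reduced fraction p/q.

2593/171

Using pₖ = aₖpₖ₋₁ + pₖ₋₂ and qₖ = aₖqₖ₋₁ + qₖ₋₂:
  k=0: a=15, p=15, q=1
  k=1: a=6, p=91, q=6
  k=2: a=9, p=834, q=55
  k=3: a=3, p=2593, q=171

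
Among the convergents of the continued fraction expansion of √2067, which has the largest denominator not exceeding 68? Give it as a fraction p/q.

1273/28

√2067 = [45; 2, 6, 2, 90, …] (period length 4).
Convergents:
  p_0/q_0 = 45/1
  p_1/q_1 = 91/2
  p_2/q_2 = 591/13
  p_3/q_3 = 1273/28
  p_4/q_4 = 115161/2533
q_3 = 28 ≤ 68 < 2533 = q_4, so the answer is 1273/28.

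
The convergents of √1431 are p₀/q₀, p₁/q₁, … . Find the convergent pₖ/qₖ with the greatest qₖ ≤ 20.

√1431 = [37; 1, 4, 1, 4, 1, 74, …] (period length 6).
Convergents:
  p_0/q_0 = 37/1
  p_1/q_1 = 38/1
  p_2/q_2 = 189/5
  p_3/q_3 = 227/6
  p_4/q_4 = 1097/29
q_3 = 6 ≤ 20 < 29 = q_4, so the answer is 227/6.

227/6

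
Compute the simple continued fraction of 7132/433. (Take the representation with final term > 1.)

[16; 2, 8, 6, 4]

7132 = 16*433 + 204
433 = 2*204 + 25
204 = 8*25 + 4
25 = 6*4 + 1
4 = 4*1 + 0  (stop)
So 7132/433 = [16; 2, 8, 6, 4].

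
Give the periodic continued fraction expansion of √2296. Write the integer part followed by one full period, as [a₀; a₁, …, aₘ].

a₀ = ⌊√2296⌋ = 47.
With m₀=0, d₀=1 and mₖ₊₁ = dₖaₖ − mₖ, dₖ₊₁ = (n − mₖ₊₁²)/dₖ, aₖ₊₁ = ⌊(a₀+mₖ₊₁)/dₖ₊₁⌋:
  k=1: m=47, d=87, a=1
  k=2: m=40, d=8, a=10
  k=3: m=40, d=87, a=1
  k=4: m=47, d=1, a=94
d=1 and a=2a₀=94 at k=4, so the next step gives (m, d) = (47, 87) again — its k=1 value — and the period has length 4.

[47; 1, 10, 1, 94]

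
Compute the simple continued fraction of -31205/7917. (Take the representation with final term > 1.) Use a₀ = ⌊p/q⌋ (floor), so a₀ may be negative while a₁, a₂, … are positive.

[-4; 17, 10, 15, 3]

-31205 = -4×7917 + 463
7917 = 17×463 + 46
463 = 10×46 + 3
46 = 15×3 + 1
3 = 3×1 + 0  (stop)
So -31205/7917 = [-4; 17, 10, 15, 3].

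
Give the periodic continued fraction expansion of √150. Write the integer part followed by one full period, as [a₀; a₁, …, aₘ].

a₀ = ⌊√150⌋ = 12.
With m₀=0, d₀=1 and mₖ₊₁ = dₖaₖ − mₖ, dₖ₊₁ = (n − mₖ₊₁²)/dₖ, aₖ₊₁ = ⌊(a₀+mₖ₊₁)/dₖ₊₁⌋:
  k=1: m=12, d=6, a=4
  k=2: m=12, d=1, a=24
d=1 and a=2a₀=24 at k=2, so the next step gives (m, d) = (12, 6) again — its k=1 value — and the period has length 2.

[12; 4, 24]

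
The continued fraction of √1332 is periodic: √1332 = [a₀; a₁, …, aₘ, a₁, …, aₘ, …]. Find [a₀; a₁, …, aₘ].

a₀ = ⌊√1332⌋ = 36.
With m₀=0, d₀=1 and mₖ₊₁ = dₖaₖ − mₖ, dₖ₊₁ = (n − mₖ₊₁²)/dₖ, aₖ₊₁ = ⌊(a₀+mₖ₊₁)/dₖ₊₁⌋:
  k=1: m=36, d=36, a=2
  k=2: m=36, d=1, a=72
d=1 and a=2a₀=72 at k=2, so the next step gives (m, d) = (36, 36) again — its k=1 value — and the period has length 2.

[36; 2, 72]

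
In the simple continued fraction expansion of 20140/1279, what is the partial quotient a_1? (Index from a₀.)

20140 = 15·1279 + 955   →  a_0 = 15
1279 = 1·955 + 324   →  a_1 = 1

1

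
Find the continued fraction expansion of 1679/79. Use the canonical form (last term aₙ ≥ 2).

[21; 3, 1, 19]

1679 = 21×79 + 20
79 = 3×20 + 19
20 = 1×19 + 1
19 = 19×1 + 0  (stop)
So 1679/79 = [21; 3, 1, 19].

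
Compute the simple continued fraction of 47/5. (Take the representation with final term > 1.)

[9; 2, 2]

47 = 9·5 + 2
5 = 2·2 + 1
2 = 2·1 + 0  (stop)
So 47/5 = [9; 2, 2].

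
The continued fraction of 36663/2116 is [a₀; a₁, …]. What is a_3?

14

36663 = 17·2116 + 691   →  a_0 = 17
2116 = 3·691 + 43   →  a_1 = 3
691 = 16·43 + 3   →  a_2 = 16
43 = 14·3 + 1   →  a_3 = 14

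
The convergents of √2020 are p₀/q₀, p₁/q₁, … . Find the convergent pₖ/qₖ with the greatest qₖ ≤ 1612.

71956/1601

√2020 = [44; 1, 16, 1, 88, …] (period length 4).
Convergents:
  p_0/q_0 = 44/1
  p_1/q_1 = 45/1
  p_2/q_2 = 764/17
  p_3/q_3 = 809/18
  p_4/q_4 = 71956/1601
  p_5/q_5 = 72765/1619
q_4 = 1601 ≤ 1612 < 1619 = q_5, so the answer is 71956/1601.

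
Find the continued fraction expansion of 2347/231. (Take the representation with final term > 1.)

[10; 6, 4, 9]

2347 = 10·231 + 37
231 = 6·37 + 9
37 = 4·9 + 1
9 = 9·1 + 0  (stop)
So 2347/231 = [10; 6, 4, 9].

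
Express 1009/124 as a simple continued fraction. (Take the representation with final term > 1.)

[8; 7, 3, 2, 2]

1009 = 8*124 + 17
124 = 7*17 + 5
17 = 3*5 + 2
5 = 2*2 + 1
2 = 2*1 + 0  (stop)
So 1009/124 = [8; 7, 3, 2, 2].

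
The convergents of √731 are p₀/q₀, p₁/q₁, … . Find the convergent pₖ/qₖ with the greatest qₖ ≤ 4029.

39447/1459

√731 = [27; 27, 54, …] (period length 2).
Convergents:
  p_0/q_0 = 27/1
  p_1/q_1 = 730/27
  p_2/q_2 = 39447/1459
  p_3/q_3 = 1065799/39420
q_2 = 1459 ≤ 4029 < 39420 = q_3, so the answer is 39447/1459.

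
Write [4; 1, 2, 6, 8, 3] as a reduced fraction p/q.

2267/484

Using pₖ = aₖpₖ₋₁ + pₖ₋₂ and qₖ = aₖqₖ₋₁ + qₖ₋₂:
  k=0: a=4, p=4, q=1
  k=1: a=1, p=5, q=1
  k=2: a=2, p=14, q=3
  k=3: a=6, p=89, q=19
  k=4: a=8, p=726, q=155
  k=5: a=3, p=2267, q=484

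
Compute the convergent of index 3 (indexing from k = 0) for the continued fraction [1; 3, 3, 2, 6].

30/23

Using pₖ = aₖpₖ₋₁ + pₖ₋₂, qₖ = aₖqₖ₋₁ + qₖ₋₂ (with p₋₁=1, p₋₂=0, q₋₁=0, q₋₂=1):
  k=0: a=1, p=1, q=1
  k=1: a=3, p=4, q=3
  k=2: a=3, p=13, q=10
  k=3: a=2, p=30, q=23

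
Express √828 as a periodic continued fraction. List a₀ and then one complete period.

[28; 1, 3, 2, 3, 1, 56]

a₀ = ⌊√828⌋ = 28.
With m₀=0, d₀=1 and mₖ₊₁ = dₖaₖ − mₖ, dₖ₊₁ = (n − mₖ₊₁²)/dₖ, aₖ₊₁ = ⌊(a₀+mₖ₊₁)/dₖ₊₁⌋:
  k=1: m=28, d=44, a=1
  k=2: m=16, d=13, a=3
  k=3: m=23, d=23, a=2
  k=4: m=23, d=13, a=3
  k=5: m=16, d=44, a=1
  k=6: m=28, d=1, a=56
d=1 and a=2a₀=56 at k=6, so the next step gives (m, d) = (28, 44) again — its k=1 value — and the period has length 6.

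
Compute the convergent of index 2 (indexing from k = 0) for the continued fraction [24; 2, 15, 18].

759/31

Using pₖ = aₖpₖ₋₁ + pₖ₋₂, qₖ = aₖqₖ₋₁ + qₖ₋₂ (with p₋₁=1, p₋₂=0, q₋₁=0, q₋₂=1):
  k=0: a=24, p=24, q=1
  k=1: a=2, p=49, q=2
  k=2: a=15, p=759, q=31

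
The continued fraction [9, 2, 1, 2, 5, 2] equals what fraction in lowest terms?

Using pₖ = aₖpₖ₋₁ + pₖ₋₂ and qₖ = aₖqₖ₋₁ + qₖ₋₂:
  k=0: a=9, p=9, q=1
  k=1: a=2, p=19, q=2
  k=2: a=1, p=28, q=3
  k=3: a=2, p=75, q=8
  k=4: a=5, p=403, q=43
  k=5: a=2, p=881, q=94

881/94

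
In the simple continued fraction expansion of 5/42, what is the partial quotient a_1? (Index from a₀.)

8

5 = 0·42 + 5   →  a_0 = 0
42 = 8·5 + 2   →  a_1 = 8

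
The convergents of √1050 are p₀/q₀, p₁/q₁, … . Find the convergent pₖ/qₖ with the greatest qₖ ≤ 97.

√1050 = [32; 2, 2, 10, 2, 2, 64, …] (period length 6).
Convergents:
  p_0/q_0 = 32/1
  p_1/q_1 = 65/2
  p_2/q_2 = 162/5
  p_3/q_3 = 1685/52
  p_4/q_4 = 3532/109
q_3 = 52 ≤ 97 < 109 = q_4, so the answer is 1685/52.

1685/52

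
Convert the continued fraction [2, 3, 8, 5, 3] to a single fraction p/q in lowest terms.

Fold from the inside: start with 3/1.
  5 + 1/3 = 16/3
  8 + 3/16 = 131/16
  3 + 16/131 = 409/131
  2 + 131/409 = 949/409

949/409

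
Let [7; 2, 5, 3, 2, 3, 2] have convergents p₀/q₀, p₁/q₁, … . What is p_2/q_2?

Using pₖ = aₖpₖ₋₁ + pₖ₋₂, qₖ = aₖqₖ₋₁ + qₖ₋₂ (with p₋₁=1, p₋₂=0, q₋₁=0, q₋₂=1):
  k=0: a=7, p=7, q=1
  k=1: a=2, p=15, q=2
  k=2: a=5, p=82, q=11

82/11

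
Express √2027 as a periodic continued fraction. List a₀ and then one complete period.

[45; 45, 90]

a₀ = ⌊√2027⌋ = 45.
With m₀=0, d₀=1 and mₖ₊₁ = dₖaₖ − mₖ, dₖ₊₁ = (n − mₖ₊₁²)/dₖ, aₖ₊₁ = ⌊(a₀+mₖ₊₁)/dₖ₊₁⌋:
  k=1: m=45, d=2, a=45
  k=2: m=45, d=1, a=90
d=1 and a=2a₀=90 at k=2, so the next step gives (m, d) = (45, 2) again — its k=1 value — and the period has length 2.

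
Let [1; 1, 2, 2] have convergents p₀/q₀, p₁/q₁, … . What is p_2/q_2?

Using pₖ = aₖpₖ₋₁ + pₖ₋₂, qₖ = aₖqₖ₋₁ + qₖ₋₂ (with p₋₁=1, p₋₂=0, q₋₁=0, q₋₂=1):
  k=0: a=1, p=1, q=1
  k=1: a=1, p=2, q=1
  k=2: a=2, p=5, q=3

5/3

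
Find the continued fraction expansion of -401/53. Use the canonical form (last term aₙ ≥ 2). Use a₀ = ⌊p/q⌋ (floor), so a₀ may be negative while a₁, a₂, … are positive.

[-8; 2, 3, 3, 2]

-401 = -8*53 + 23
53 = 2*23 + 7
23 = 3*7 + 2
7 = 3*2 + 1
2 = 2*1 + 0  (stop)
So -401/53 = [-8; 2, 3, 3, 2].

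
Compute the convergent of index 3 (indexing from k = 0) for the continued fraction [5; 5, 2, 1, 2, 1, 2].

83/16

Using pₖ = aₖpₖ₋₁ + pₖ₋₂, qₖ = aₖqₖ₋₁ + qₖ₋₂ (with p₋₁=1, p₋₂=0, q₋₁=0, q₋₂=1):
  k=0: a=5, p=5, q=1
  k=1: a=5, p=26, q=5
  k=2: a=2, p=57, q=11
  k=3: a=1, p=83, q=16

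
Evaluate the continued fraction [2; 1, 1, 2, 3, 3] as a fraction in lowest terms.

Fold from the inside: start with 3/1.
  3 + 1/3 = 10/3
  2 + 3/10 = 23/10
  1 + 10/23 = 33/23
  1 + 23/33 = 56/33
  2 + 33/56 = 145/56

145/56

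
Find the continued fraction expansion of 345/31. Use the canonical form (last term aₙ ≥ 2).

[11; 7, 1, 3]

345 = 11*31 + 4
31 = 7*4 + 3
4 = 1*3 + 1
3 = 3*1 + 0  (stop)
So 345/31 = [11; 7, 1, 3].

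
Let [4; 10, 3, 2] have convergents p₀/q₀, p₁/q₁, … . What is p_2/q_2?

Using pₖ = aₖpₖ₋₁ + pₖ₋₂, qₖ = aₖqₖ₋₁ + qₖ₋₂ (with p₋₁=1, p₋₂=0, q₋₁=0, q₋₂=1):
  k=0: a=4, p=4, q=1
  k=1: a=10, p=41, q=10
  k=2: a=3, p=127, q=31

127/31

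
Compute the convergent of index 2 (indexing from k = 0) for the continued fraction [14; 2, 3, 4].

101/7

Using pₖ = aₖpₖ₋₁ + pₖ₋₂, qₖ = aₖqₖ₋₁ + qₖ₋₂ (with p₋₁=1, p₋₂=0, q₋₁=0, q₋₂=1):
  k=0: a=14, p=14, q=1
  k=1: a=2, p=29, q=2
  k=2: a=3, p=101, q=7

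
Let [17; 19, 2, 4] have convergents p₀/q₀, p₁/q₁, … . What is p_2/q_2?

Using pₖ = aₖpₖ₋₁ + pₖ₋₂, qₖ = aₖqₖ₋₁ + qₖ₋₂ (with p₋₁=1, p₋₂=0, q₋₁=0, q₋₂=1):
  k=0: a=17, p=17, q=1
  k=1: a=19, p=324, q=19
  k=2: a=2, p=665, q=39

665/39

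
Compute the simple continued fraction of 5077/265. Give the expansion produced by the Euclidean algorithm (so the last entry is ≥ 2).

5077 = 19·265 + 42
265 = 6·42 + 13
42 = 3·13 + 3
13 = 4·3 + 1
3 = 3·1 + 0  (stop)
So 5077/265 = [19; 6, 3, 4, 3].

[19; 6, 3, 4, 3]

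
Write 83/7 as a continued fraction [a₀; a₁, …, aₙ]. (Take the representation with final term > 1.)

[11; 1, 6]

83 = 11·7 + 6
7 = 1·6 + 1
6 = 6·1 + 0  (stop)
So 83/7 = [11; 1, 6].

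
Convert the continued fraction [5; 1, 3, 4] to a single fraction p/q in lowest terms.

98/17

Fold from the inside: start with 4/1.
  3 + 1/4 = 13/4
  1 + 4/13 = 17/13
  5 + 13/17 = 98/17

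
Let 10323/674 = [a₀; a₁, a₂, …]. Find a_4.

1

10323 = 15·674 + 213   →  a_0 = 15
674 = 3·213 + 35   →  a_1 = 3
213 = 6·35 + 3   →  a_2 = 6
35 = 11·3 + 2   →  a_3 = 11
3 = 1·2 + 1   →  a_4 = 1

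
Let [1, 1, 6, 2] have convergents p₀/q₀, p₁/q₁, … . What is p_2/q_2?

Using pₖ = aₖpₖ₋₁ + pₖ₋₂, qₖ = aₖqₖ₋₁ + qₖ₋₂ (with p₋₁=1, p₋₂=0, q₋₁=0, q₋₂=1):
  k=0: a=1, p=1, q=1
  k=1: a=1, p=2, q=1
  k=2: a=6, p=13, q=7

13/7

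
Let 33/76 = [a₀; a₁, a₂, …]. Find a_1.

2

33 = 0·76 + 33   →  a_0 = 0
76 = 2·33 + 10   →  a_1 = 2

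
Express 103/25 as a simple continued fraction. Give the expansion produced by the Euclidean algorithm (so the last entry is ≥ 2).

[4; 8, 3]

103 = 4·25 + 3
25 = 8·3 + 1
3 = 3·1 + 0  (stop)
So 103/25 = [4; 8, 3].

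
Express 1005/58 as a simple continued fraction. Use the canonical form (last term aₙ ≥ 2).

1005 = 17*58 + 19
58 = 3*19 + 1
19 = 19*1 + 0  (stop)
So 1005/58 = [17; 3, 19].

[17; 3, 19]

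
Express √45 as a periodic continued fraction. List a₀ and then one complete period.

a₀ = ⌊√45⌋ = 6.
With m₀=0, d₀=1 and mₖ₊₁ = dₖaₖ − mₖ, dₖ₊₁ = (n − mₖ₊₁²)/dₖ, aₖ₊₁ = ⌊(a₀+mₖ₊₁)/dₖ₊₁⌋:
  k=1: m=6, d=9, a=1
  k=2: m=3, d=4, a=2
  k=3: m=5, d=5, a=2
  k=4: m=5, d=4, a=2
  k=5: m=3, d=9, a=1
  k=6: m=6, d=1, a=12
d=1 and a=2a₀=12 at k=6, so the next step gives (m, d) = (6, 9) again — its k=1 value — and the period has length 6.

[6; 1, 2, 2, 2, 1, 12]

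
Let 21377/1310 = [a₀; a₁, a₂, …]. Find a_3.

14

21377 = 16·1310 + 417   →  a_0 = 16
1310 = 3·417 + 59   →  a_1 = 3
417 = 7·59 + 4   →  a_2 = 7
59 = 14·4 + 3   →  a_3 = 14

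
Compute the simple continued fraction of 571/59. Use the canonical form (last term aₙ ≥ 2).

571 = 9*59 + 40
59 = 1*40 + 19
40 = 2*19 + 2
19 = 9*2 + 1
2 = 2*1 + 0  (stop)
So 571/59 = [9; 1, 2, 9, 2].

[9; 1, 2, 9, 2]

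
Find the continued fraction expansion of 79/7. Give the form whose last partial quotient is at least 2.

[11; 3, 2]

79 = 11×7 + 2
7 = 3×2 + 1
2 = 2×1 + 0  (stop)
So 79/7 = [11; 3, 2].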